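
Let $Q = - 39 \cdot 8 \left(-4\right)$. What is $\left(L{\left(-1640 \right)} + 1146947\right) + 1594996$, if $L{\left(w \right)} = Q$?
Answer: $2743191$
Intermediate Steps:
$Q = 1248$ ($Q = \left(-39\right) \left(-32\right) = 1248$)
$L{\left(w \right)} = 1248$
$\left(L{\left(-1640 \right)} + 1146947\right) + 1594996 = \left(1248 + 1146947\right) + 1594996 = 1148195 + 1594996 = 2743191$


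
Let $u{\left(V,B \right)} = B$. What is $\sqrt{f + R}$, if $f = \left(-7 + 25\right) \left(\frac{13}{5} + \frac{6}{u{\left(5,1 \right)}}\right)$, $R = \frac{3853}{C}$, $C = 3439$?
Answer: $\frac{\sqrt{46100671945}}{17195} \approx 12.487$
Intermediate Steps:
$R = \frac{3853}{3439} \approx 1.1204$
$f = \frac{774}{5}$ ($f = \left(-7 + 25\right) \left(\frac{13}{5} + \frac{6}{1}\right) = 18 \left(13 \cdot \frac{1}{5} + 6 \cdot 1\right) = 18 \left(\frac{13}{5} + 6\right) = 18 \cdot \frac{43}{5} = \frac{774}{5} \approx 154.8$)
$\sqrt{f + R} = \sqrt{\frac{774}{5} + \frac{3853}{3439}} = \sqrt{\frac{2681051}{17195}} = \frac{\sqrt{46100671945}}{17195}$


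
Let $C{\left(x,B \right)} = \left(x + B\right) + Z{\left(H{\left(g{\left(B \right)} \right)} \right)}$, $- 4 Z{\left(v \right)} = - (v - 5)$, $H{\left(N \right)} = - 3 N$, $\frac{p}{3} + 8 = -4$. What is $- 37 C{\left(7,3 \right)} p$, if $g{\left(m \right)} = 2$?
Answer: $9657$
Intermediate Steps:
$p = -36$ ($p = -24 + 3 \left(-4\right) = -24 - 12 = -36$)
$Z{\left(v \right)} = - \frac{5}{4} + \frac{v}{4}$ ($Z{\left(v \right)} = - \frac{\left(-1\right) \left(v - 5\right)}{4} = - \frac{\left(-1\right) \left(-5 + v\right)}{4} = - \frac{5 - v}{4} = - \frac{5}{4} + \frac{v}{4}$)
$C{\left(x,B \right)} = - \frac{11}{4} + B + x$ ($C{\left(x,B \right)} = \left(x + B\right) + \left(- \frac{5}{4} + \frac{\left(-3\right) 2}{4}\right) = \left(B + x\right) + \left(- \frac{5}{4} + \frac{1}{4} \left(-6\right)\right) = \left(B + x\right) - \frac{11}{4} = - \frac{11}{4} + B + x$)
$- 37 C{\left(7,3 \right)} p = - 37 \left(- \frac{11}{4} + 3 + 7\right) \left(-36\right) = \left(-37\right) \frac{29}{4} \left(-36\right) = \left(- \frac{1073}{4}\right) \left(-36\right) = 9657$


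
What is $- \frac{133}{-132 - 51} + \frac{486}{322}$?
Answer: $\frac{65882}{29463} \approx 2.2361$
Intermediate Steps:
$- \frac{133}{-132 - 51} + \frac{486}{322} = - \frac{133}{-132 - 51} + 486 \cdot \frac{1}{322} = - \frac{133}{-183} + \frac{243}{161} = \left(-133\right) \left(- \frac{1}{183}\right) + \frac{243}{161} = \frac{133}{183} + \frac{243}{161} = \frac{65882}{29463}$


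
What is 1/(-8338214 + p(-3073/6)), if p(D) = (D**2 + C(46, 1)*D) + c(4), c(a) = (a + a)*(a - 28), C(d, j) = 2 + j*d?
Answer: -36/291624311 ≈ -1.2345e-7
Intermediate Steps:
C(d, j) = 2 + d*j
c(a) = 2*a*(-28 + a) (c(a) = (2*a)*(-28 + a) = 2*a*(-28 + a))
p(D) = -192 + D**2 + 48*D (p(D) = (D**2 + (2 + 46*1)*D) + 2*4*(-28 + 4) = (D**2 + (2 + 46)*D) + 2*4*(-24) = (D**2 + 48*D) - 192 = -192 + D**2 + 48*D)
1/(-8338214 + p(-3073/6)) = 1/(-8338214 + (-192 + (-3073/6)**2 + 48*(-3073/6))) = 1/(-8338214 + (-192 + 9443329/36 - 24584)) = 1/(-8338214 + 8551393/36) = 1/(-291624311/36) = -36/291624311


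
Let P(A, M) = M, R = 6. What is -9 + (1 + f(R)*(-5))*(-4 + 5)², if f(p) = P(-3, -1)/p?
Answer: -43/6 ≈ -7.1667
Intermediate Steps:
f(p) = -1/p
-9 + (1 + f(R)*(-5))*(-4 + 5)² = -9 + (1 - 1/6*(-5))*(-4 + 5)² = -9 + (1 - 1*⅙*(-5))*1² = -9 + (1 - ⅙*(-5))*1 = -9 + (1 + ⅚)*1 = -9 + (11/6)*1 = -9 + 11/6 = -43/6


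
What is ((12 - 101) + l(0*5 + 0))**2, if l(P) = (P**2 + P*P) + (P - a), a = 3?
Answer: 8464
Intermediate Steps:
l(P) = -3 + P + 2*P**2 (l(P) = (P**2 + P*P) + (P - 1*3) = (P**2 + P**2) + (P - 3) = 2*P**2 + (-3 + P) = -3 + P + 2*P**2)
((12 - 101) + l(0*5 + 0))**2 = ((12 - 101) + (-3 + (0*5 + 0) + 2*(0*5 + 0)**2))**2 = (-89 + (-3 + (0 + 0) + 2*(0 + 0)**2))**2 = (-89 + (-3 + 0 + 2*0**2))**2 = (-89 + (-3 + 0 + 2*0))**2 = (-89 + (-3 + 0 + 0))**2 = (-89 - 3)**2 = (-92)**2 = 8464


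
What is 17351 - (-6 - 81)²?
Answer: 9782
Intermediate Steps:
17351 - (-6 - 81)² = 17351 - 1*(-87)² = 17351 - 1*7569 = 17351 - 7569 = 9782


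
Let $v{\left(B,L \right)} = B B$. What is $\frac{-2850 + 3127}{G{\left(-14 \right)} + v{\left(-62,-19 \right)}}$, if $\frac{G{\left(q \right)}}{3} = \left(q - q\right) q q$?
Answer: $\frac{277}{3844} \approx 0.07206$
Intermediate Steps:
$v{\left(B,L \right)} = B^{2}$
$G{\left(q \right)} = 0$ ($G{\left(q \right)} = 3 \left(q - q\right) q q = 3 \cdot 0 q q = 3 \cdot 0 q = 3 \cdot 0 = 0$)
$\frac{-2850 + 3127}{G{\left(-14 \right)} + v{\left(-62,-19 \right)}} = \frac{-2850 + 3127}{0 + \left(-62\right)^{2}} = \frac{277}{0 + 3844} = \frac{277}{3844}$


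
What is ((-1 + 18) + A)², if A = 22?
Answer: 1521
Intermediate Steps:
((-1 + 18) + A)² = ((-1 + 18) + 22)² = (17 + 22)² = 39² = 1521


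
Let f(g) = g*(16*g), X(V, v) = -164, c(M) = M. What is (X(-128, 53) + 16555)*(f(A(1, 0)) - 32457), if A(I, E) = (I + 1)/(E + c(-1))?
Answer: -530953663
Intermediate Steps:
A(I, E) = (1 + I)/(-1 + E) (A(I, E) = (I + 1)/(E - 1) = (1 + I)/(-1 + E))
f(g) = 16*g**2
(X(-128, 53) + 16555)*(f(A(1, 0)) - 32457) = (-164 + 16555)*(16*((1 + 1)/(-1 + 0))**2 - 32457) = 16391*(16*(2/(-1))**2 - 32457) = 16391*(16*(-1*2)**2 - 32457) = 16391*(16*(-2)**2 - 32457) = 16391*(16*4 - 32457) = 16391*(64 - 32457) = 16391*(-32393) = -530953663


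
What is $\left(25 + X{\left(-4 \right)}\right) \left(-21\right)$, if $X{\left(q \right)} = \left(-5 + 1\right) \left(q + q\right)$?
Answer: $-1197$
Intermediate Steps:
$X{\left(q \right)} = - 8 q$ ($X{\left(q \right)} = - 4 \cdot 2 q = - 8 q$)
$\left(25 + X{\left(-4 \right)}\right) \left(-21\right) = \left(25 - -32\right) \left(-21\right) = \left(25 + 32\right) \left(-21\right) = 57 \left(-21\right) = -1197$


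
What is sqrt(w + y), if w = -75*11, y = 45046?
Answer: sqrt(44221) ≈ 210.29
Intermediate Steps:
w = -825
sqrt(w + y) = sqrt(-825 + 45046) = sqrt(44221)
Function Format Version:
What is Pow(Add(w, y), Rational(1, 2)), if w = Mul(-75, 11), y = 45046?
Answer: Pow(44221, Rational(1, 2)) ≈ 210.29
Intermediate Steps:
w = -825
Pow(Add(w, y), Rational(1, 2)) = Pow(Add(-825, 45046), Rational(1, 2)) = Pow(44221, Rational(1, 2))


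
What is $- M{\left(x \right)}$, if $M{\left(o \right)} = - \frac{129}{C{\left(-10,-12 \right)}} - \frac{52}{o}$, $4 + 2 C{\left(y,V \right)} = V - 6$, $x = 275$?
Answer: $- \frac{3173}{275} \approx -11.538$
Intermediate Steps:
$C{\left(y,V \right)} = -5 + \frac{V}{2}$ ($C{\left(y,V \right)} = -2 + \frac{V - 6}{2} = -2 + \frac{-6 + V}{2} = -2 + \left(-3 + \frac{V}{2}\right) = -5 + \frac{V}{2}$)
$M{\left(o \right)} = \frac{129}{11} - \frac{52}{o}$ ($M{\left(o \right)} = - \frac{129}{-5 + \frac{1}{2} \left(-12\right)} - \frac{52}{o} = - \frac{129}{-5 - 6} - \frac{52}{o} = - \frac{129}{-11} - \frac{52}{o} = \left(-129\right) \left(- \frac{1}{11}\right) - \frac{52}{o} = \frac{129}{11} - \frac{52}{o}$)
$- M{\left(x \right)} = - (\frac{129}{11} - \frac{52}{275}) = \left(-1\right) \frac{3173}{275} = - \frac{3173}{275}$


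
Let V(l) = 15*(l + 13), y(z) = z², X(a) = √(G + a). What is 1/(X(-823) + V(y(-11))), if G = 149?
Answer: 1005/2020387 - I*√674/4040774 ≈ 0.00049743 - 6.4249e-6*I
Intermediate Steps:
X(a) = √(149 + a)
V(l) = 195 + 15*l (V(l) = 15*(13 + l) = 195 + 15*l)
1/(X(-823) + V(y(-11))) = 1/(√(149 - 823) + (195 + 15*(-11)²)) = 1/(√(-674) + (195 + 15*121)) = 1/(I*√674 + (195 + 1815)) = 1/(I*√674 + 2010) = 1/(2010 + I*√674)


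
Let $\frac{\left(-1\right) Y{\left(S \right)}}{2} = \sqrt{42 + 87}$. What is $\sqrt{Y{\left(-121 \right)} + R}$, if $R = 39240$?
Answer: $\sqrt{39240 - 2 \sqrt{129}} \approx 198.03$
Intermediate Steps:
$Y{\left(S \right)} = - 2 \sqrt{129}$ ($Y{\left(S \right)} = - 2 \sqrt{42 + 87} = - 2 \sqrt{129}$)
$\sqrt{Y{\left(-121 \right)} + R} = \sqrt{- 2 \sqrt{129} + 39240} = \sqrt{39240 - 2 \sqrt{129}}$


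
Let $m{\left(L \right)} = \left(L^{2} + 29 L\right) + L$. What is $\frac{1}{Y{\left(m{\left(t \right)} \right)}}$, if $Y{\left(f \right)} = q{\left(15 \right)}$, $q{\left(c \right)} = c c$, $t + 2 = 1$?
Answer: $\frac{1}{225} \approx 0.0044444$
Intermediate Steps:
$t = -1$ ($t = -2 + 1 = -1$)
$m{\left(L \right)} = L^{2} + 30 L$
$q{\left(c \right)} = c^{2}$
$Y{\left(f \right)} = 225$ ($Y{\left(f \right)} = 15^{2} = 225$)
$\frac{1}{Y{\left(m{\left(t \right)} \right)}} = \frac{1}{225}$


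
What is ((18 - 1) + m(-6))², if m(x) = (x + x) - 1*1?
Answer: 16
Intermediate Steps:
m(x) = -1 + 2*x (m(x) = 2*x - 1 = -1 + 2*x)
((18 - 1) + m(-6))² = ((18 - 1) + (-1 + 2*(-6)))² = (17 + (-1 - 12))² = (17 - 13)² = 4² = 16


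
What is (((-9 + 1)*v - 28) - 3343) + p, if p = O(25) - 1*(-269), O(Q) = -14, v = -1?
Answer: -3108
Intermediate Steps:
p = 255 (p = -14 - 1*(-269) = -14 + 269 = 255)
(((-9 + 1)*v - 28) - 3343) + p = (((-9 + 1)*(-1) - 28) - 3343) + 255 = ((-8*(-1) - 28) - 3343) + 255 = ((8 - 28) - 3343) + 255 = (-20 - 3343) + 255 = -3363 + 255 = -3108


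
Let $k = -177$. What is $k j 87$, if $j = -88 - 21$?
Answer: $1678491$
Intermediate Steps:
$j = -109$
$k j 87 = \left(-177\right) \left(-109\right) 87 = 19293 \cdot 87 = 1678491$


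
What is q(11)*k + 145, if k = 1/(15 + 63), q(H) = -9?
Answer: 3767/26 ≈ 144.88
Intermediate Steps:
k = 1/78 ≈ 0.012821
q(11)*k + 145 = -9*1/78 + 145 = -3/26 + 145 = 3767/26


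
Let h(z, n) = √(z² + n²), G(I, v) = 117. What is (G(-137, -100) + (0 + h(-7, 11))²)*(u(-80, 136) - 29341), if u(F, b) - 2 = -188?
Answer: -8474249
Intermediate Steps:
u(F, b) = -186 (u(F, b) = 2 - 188 = -186)
h(z, n) = √(n² + z²)
(G(-137, -100) + (0 + h(-7, 11))²)*(u(-80, 136) - 29341) = (117 + (0 + √(11² + (-7)²))²)*(-186 - 29341) = (117 + (0 + √(121 + 49))²)*(-29527) = (117 + (0 + √170)²)*(-29527) = (117 + (√170)²)*(-29527) = (117 + 170)*(-29527) = 287*(-29527) = -8474249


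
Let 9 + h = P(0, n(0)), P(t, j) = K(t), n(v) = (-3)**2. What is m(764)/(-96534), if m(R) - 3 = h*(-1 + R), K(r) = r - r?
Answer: 1144/16089 ≈ 0.071105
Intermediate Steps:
n(v) = 9
K(r) = 0
P(t, j) = 0
h = -9 (h = -9 + 0 = -9)
m(R) = 12 - 9*R (m(R) = 3 - 9*(-1 + R) = 3 + (9 - 9*R) = 12 - 9*R)
m(764)/(-96534) = (12 - 9*764)/(-96534) = (12 - 6876)*(-1/96534) = -6864*(-1/96534) = 1144/16089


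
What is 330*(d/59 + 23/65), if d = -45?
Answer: -103488/767 ≈ -134.93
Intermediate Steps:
330*(d/59 + 23/65) = 330*(-45/59 + 23/65) = 330*(-1568/3835) = -103488/767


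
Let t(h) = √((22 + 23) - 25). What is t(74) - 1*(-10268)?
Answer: 10268 + 2*√5 ≈ 10272.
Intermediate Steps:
t(h) = 2*√5 (t(h) = √(45 - 25) = √20 = 2*√5)
t(74) - 1*(-10268) = 2*√5 - 1*(-10268) = 2*√5 + 10268 = 10268 + 2*√5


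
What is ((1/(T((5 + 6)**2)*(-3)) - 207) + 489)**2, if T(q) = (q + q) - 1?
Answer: 41569093225/522729 ≈ 79523.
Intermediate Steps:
T(q) = -1 + 2*q (T(q) = 2*q - 1 = -1 + 2*q)
((1/(T((5 + 6)**2)*(-3)) - 207) + 489)**2 = ((1/((-1 + 2*(5 + 6)**2)*(-3)) - 207) + 489)**2 = ((1/((-1 + 2*11**2)*(-3)) - 207) + 489)**2 = ((1/((-1 + 2*121)*(-3)) - 207) + 489)**2 = ((1/((-1 + 242)*(-3)) - 207) + 489)**2 = ((1/(241*(-3)) - 207) + 489)**2 = ((1/(-723) - 207) + 489)**2 = ((-1/723 - 207) + 489)**2 = (-149662/723 + 489)**2 = (203885/723)**2 = 41569093225/522729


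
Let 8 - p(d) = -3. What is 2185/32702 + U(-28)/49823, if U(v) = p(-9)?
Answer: 109222977/1629311746 ≈ 0.067036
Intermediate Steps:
p(d) = 11 (p(d) = 8 - 1*(-3) = 8 + 3 = 11)
U(v) = 11
2185/32702 + U(-28)/49823 = 2185/32702 + 11/49823 = 109222977/1629311746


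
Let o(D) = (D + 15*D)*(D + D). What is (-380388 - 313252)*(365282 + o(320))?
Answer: -2526293758480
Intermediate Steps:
o(D) = 32*D² (o(D) = (16*D)*(2*D) = 32*D²)
(-380388 - 313252)*(365282 + o(320)) = (-380388 - 313252)*(365282 + 32*320²) = -693640*(365282 + 32*102400) = -693640*(365282 + 3276800) = -693640*3642082 = -2526293758480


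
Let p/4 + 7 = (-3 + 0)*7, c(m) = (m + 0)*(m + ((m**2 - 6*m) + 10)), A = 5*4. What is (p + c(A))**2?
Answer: 37063744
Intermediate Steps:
A = 20
c(m) = m*(10 + m**2 - 5*m) (c(m) = m*(m + (10 + m**2 - 6*m)) = m*(10 + m**2 - 5*m))
p = -112 (p = -28 + 4*((-3 + 0)*7) = -28 + 4*(-3*7) = -28 + 4*(-21) = -28 - 84 = -112)
(p + c(A))**2 = (-112 + 20*(10 + 20**2 - 5*20))**2 = (-112 + 20*(10 + 400 - 100))**2 = (-112 + 20*310)**2 = (-112 + 6200)**2 = 6088**2 = 37063744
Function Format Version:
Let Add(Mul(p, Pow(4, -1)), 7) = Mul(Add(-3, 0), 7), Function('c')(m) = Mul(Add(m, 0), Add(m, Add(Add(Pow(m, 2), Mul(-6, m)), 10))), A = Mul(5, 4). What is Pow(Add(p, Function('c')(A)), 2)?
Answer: 37063744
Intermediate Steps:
A = 20
Function('c')(m) = Mul(m, Add(10, Pow(m, 2), Mul(-5, m))) (Function('c')(m) = Mul(m, Add(m, Add(10, Pow(m, 2), Mul(-6, m)))) = Mul(m, Add(10, Pow(m, 2), Mul(-5, m))))
p = -112 (p = Add(-28, Mul(4, Mul(Add(-3, 0), 7))) = Add(-28, Mul(4, Mul(-3, 7))) = Add(-28, Mul(4, -21)) = Add(-28, -84) = -112)
Pow(Add(p, Function('c')(A)), 2) = Pow(Add(-112, Mul(20, Add(10, Pow(20, 2), Mul(-5, 20)))), 2) = Pow(Add(-112, Mul(20, Add(10, 400, -100))), 2) = Pow(Add(-112, Mul(20, 310)), 2) = Pow(Add(-112, 6200), 2) = Pow(6088, 2) = 37063744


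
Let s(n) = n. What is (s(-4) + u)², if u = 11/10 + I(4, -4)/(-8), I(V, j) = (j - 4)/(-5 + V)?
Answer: 1521/100 ≈ 15.210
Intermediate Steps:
I(V, j) = (-4 + j)/(-5 + V)
u = ⅒ (u = 11/10 + ((-4 - 4)/(-5 + 4))/(-8) = 11*(⅒) + (-8/(-1))*(-⅛) = 11/10 - 1*(-8)*(-⅛) = 11/10 + 8*(-⅛) = 11/10 - 1 = ⅒ ≈ 0.10000)
(s(-4) + u)² = (-4 + ⅒)² = (-39/10)² = 1521/100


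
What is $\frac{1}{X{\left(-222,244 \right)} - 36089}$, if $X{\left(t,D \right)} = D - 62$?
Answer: $- \frac{1}{35907} \approx -2.785 \cdot 10^{-5}$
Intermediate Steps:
$X{\left(t,D \right)} = -62 + D$
$\frac{1}{X{\left(-222,244 \right)} - 36089} = \frac{1}{\left(-62 + 244\right) - 36089} = \frac{1}{182 - 36089} = \frac{1}{-35907} = - \frac{1}{35907}$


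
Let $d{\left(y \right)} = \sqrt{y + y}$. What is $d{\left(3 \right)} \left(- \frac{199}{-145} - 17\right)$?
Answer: $- \frac{2266 \sqrt{6}}{145} \approx -38.28$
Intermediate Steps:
$d{\left(y \right)} = \sqrt{2} \sqrt{y}$ ($d{\left(y \right)} = \sqrt{2 y} = \sqrt{2} \sqrt{y}$)
$d{\left(3 \right)} \left(- \frac{199}{-145} - 17\right) = \sqrt{2} \sqrt{3} \left(- \frac{199}{-145} - 17\right) = \sqrt{6} \left(\left(-199\right) \left(- \frac{1}{145}\right) - 17\right) = \sqrt{6} \left(\frac{199}{145} - 17\right) = \sqrt{6} \left(- \frac{2266}{145}\right) = - \frac{2266 \sqrt{6}}{145}$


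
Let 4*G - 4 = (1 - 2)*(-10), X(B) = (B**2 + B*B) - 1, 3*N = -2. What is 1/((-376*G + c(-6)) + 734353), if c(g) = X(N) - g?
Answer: 9/6597386 ≈ 1.3642e-6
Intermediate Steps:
N = -2/3 (N = (1/3)*(-2) = -2/3 ≈ -0.66667)
X(B) = -1 + 2*B**2 (X(B) = (B**2 + B**2) - 1 = 2*B**2 - 1 = -1 + 2*B**2)
G = 7/2 (G = 1 + ((1 - 2)*(-10))/4 = 1 + (-1*(-10))/4 = 1 + (1/4)*10 = 1 + 5/2 = 7/2 ≈ 3.5000)
c(g) = -1/9 - g (c(g) = (-1 + 2*(-2/3)**2) - g = (-1 + 2*(4/9)) - g = (-1 + 8/9) - g = -1/9 - g)
1/((-376*G + c(-6)) + 734353) = 1/((-376*7/2 + (-1/9 - 1*(-6))) + 734353) = 1/((-1316 + (-1/9 + 6)) + 734353) = 1/((-1316 + 53/9) + 734353) = 1/(-11791/9 + 734353) = 1/(6597386/9) = 9/6597386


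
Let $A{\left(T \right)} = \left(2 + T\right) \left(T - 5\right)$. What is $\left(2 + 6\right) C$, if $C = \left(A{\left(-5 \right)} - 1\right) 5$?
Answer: $1160$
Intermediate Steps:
$A{\left(T \right)} = \left(-5 + T\right) \left(2 + T\right)$ ($A{\left(T \right)} = \left(2 + T\right) \left(-5 + T\right) = \left(-5 + T\right) \left(2 + T\right)$)
$C = 145$ ($C = \left(\left(-10 + \left(-5\right)^{2} - -15\right) - 1\right) 5 = \left(\left(-10 + 25 + 15\right) - 1\right) 5 = \left(30 - 1\right) 5 = 29 \cdot 5 = 145$)
$\left(2 + 6\right) C = \left(2 + 6\right) 145 = 8 \cdot 145 = 1160$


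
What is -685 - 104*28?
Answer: -3597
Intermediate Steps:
-685 - 104*28 = -685 - 2912 = -3597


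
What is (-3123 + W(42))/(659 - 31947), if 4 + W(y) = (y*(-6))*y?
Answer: 13711/31288 ≈ 0.43822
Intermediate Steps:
W(y) = -4 - 6*y² (W(y) = -4 + (y*(-6))*y = -4 + (-6*y)*y = -4 - 6*y²)
(-3123 + W(42))/(659 - 31947) = (-3123 + (-4 - 6*42²))/(659 - 31947) = (-3123 + (-4 - 6*1764))/(-31288) = (-3123 + (-4 - 10584))*(-1/31288) = (-3123 - 10588)*(-1/31288) = -13711*(-1/31288) = 13711/31288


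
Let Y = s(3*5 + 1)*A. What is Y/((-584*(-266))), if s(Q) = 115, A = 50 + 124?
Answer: 10005/77672 ≈ 0.12881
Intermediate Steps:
A = 174
Y = 20010 (Y = 115*174 = 20010)
Y/((-584*(-266))) = 20010/((-584*(-266))) = 20010/155344 = 20010*(1/155344) = 10005/77672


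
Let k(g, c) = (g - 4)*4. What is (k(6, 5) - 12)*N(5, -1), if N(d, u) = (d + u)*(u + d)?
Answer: -64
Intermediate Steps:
k(g, c) = -16 + 4*g (k(g, c) = (-4 + g)*4 = -16 + 4*g)
N(d, u) = (d + u)² (N(d, u) = (d + u)*(d + u) = (d + u)²)
(k(6, 5) - 12)*N(5, -1) = ((-16 + 4*6) - 12)*(5 - 1)² = ((-16 + 24) - 12)*4² = (8 - 12)*16 = -4*16 = -64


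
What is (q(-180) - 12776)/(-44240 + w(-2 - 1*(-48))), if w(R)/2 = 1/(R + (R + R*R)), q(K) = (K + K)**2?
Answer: -128973696/48840959 ≈ -2.6407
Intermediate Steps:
q(K) = 4*K**2 (q(K) = (2*K)**2 = 4*K**2)
w(R) = 2/(R**2 + 2*R) (w(R) = 2/(R + (R + R*R)) = 2/(R + (R + R**2)) = 2/(R**2 + 2*R))
(q(-180) - 12776)/(-44240 + w(-2 - 1*(-48))) = (4*(-180)**2 - 12776)/(-44240 + 2/((-2 - 1*(-48))*(2 + (-2 - 1*(-48))))) = (4*32400 - 12776)/(-44240 + 2/((-2 + 48)*(2 + (-2 + 48)))) = (129600 - 12776)/(-44240 + 2/(46*(2 + 46))) = 116824/(-44240 + 2*(1/46)/48) = 116824/(-44240 + 2*(1/46)*(1/48)) = 116824/(-44240 + 1/1104) = 116824/(-48840959/1104) = 116824*(-1104/48840959) = -128973696/48840959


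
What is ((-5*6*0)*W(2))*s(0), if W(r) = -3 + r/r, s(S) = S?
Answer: 0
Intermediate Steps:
W(r) = -2 (W(r) = -3 + 1 = -2)
((-5*6*0)*W(2))*s(0) = ((-5*6*0)*(-2))*0 = (-30*0*(-2))*0 = (0*(-2))*0 = 0*0 = 0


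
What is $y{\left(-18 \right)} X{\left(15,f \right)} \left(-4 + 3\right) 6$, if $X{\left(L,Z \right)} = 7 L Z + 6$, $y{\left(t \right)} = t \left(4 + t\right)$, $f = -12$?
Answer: $1896048$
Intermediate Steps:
$X{\left(L,Z \right)} = 6 + 7 L Z$ ($X{\left(L,Z \right)} = 7 L Z + 6 = 6 + 7 L Z$)
$y{\left(-18 \right)} X{\left(15,f \right)} \left(-4 + 3\right) 6 = - 18 \left(4 - 18\right) \left(6 + 7 \cdot 15 \left(-12\right)\right) \left(-4 + 3\right) 6 = \left(-18\right) \left(-14\right) \left(6 - 1260\right) \left(\left(-1\right) 6\right) = 252 \left(\left(-1254\right) \left(-6\right)\right) = 252 \cdot 7524 = 1896048$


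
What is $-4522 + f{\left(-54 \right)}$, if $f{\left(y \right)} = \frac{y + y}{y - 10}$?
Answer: $- \frac{72325}{16} \approx -4520.3$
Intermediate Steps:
$f{\left(y \right)} = \frac{2 y}{-10 + y}$
$-4522 + f{\left(-54 \right)} = -4522 + 2 \left(-54\right) \frac{1}{-10 - 54} = -4522 + 2 \left(-54\right) \frac{1}{-64} = -4522 + 2 \left(-54\right) \left(- \frac{1}{64}\right) = -4522 + \frac{27}{16} = - \frac{72325}{16}$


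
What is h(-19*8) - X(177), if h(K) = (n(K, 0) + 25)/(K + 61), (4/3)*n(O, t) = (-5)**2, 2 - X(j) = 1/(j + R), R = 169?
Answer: -22291/8996 ≈ -2.4779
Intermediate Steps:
X(j) = 2 - 1/(169 + j) (X(j) = 2 - 1/(j + 169) = 2 - 1/(169 + j))
n(O, t) = 75/4 (n(O, t) = (3/4)*(-5)**2 = (3/4)*25 = 75/4)
h(K) = 175/(4*(61 + K)) (h(K) = (75/4 + 25)/(K + 61) = 175/(4*(61 + K)))
h(-19*8) - X(177) = 175/(4*(61 - 19*8)) - (337 + 2*177)/(169 + 177) = 175/(4*(61 - 152)) - (337 + 354)/346 = (175/4)/(-91) - 691/346 = (175/4)*(-1/91) - 1*691/346 = -25/52 - 691/346 = -22291/8996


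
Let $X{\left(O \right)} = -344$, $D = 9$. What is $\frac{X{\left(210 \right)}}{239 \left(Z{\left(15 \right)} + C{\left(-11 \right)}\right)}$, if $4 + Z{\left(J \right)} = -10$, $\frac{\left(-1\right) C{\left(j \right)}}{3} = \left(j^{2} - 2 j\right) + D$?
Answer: $\frac{172}{56165} \approx 0.0030624$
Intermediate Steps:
$C{\left(j \right)} = -27 - 3 j^{2} + 6 j$ ($C{\left(j \right)} = - 3 \left(\left(j^{2} - 2 j\right) + 9\right) = - 3 \left(9 + j^{2} - 2 j\right) = -27 - 3 j^{2} + 6 j$)
$Z{\left(J \right)} = -14$ ($Z{\left(J \right)} = -4 - 10 = -14$)
$\frac{X{\left(210 \right)}}{239 \left(Z{\left(15 \right)} + C{\left(-11 \right)}\right)} = - \frac{344}{239 \left(-14 - \left(93 + 363\right)\right)} = - \frac{344}{239 \left(-14 - 456\right)} = - \frac{344}{239 \left(-470\right)} = - \frac{344}{-112330} = \left(-344\right) \left(- \frac{1}{112330}\right) = \frac{172}{56165}$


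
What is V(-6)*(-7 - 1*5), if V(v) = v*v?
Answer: -432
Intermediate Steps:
V(v) = v²
V(-6)*(-7 - 1*5) = (-6)²*(-7 - 1*5) = 36*(-7 - 5) = 36*(-12) = -432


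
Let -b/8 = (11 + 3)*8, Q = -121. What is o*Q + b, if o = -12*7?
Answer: 9268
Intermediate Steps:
o = -84
b = -896 (b = -8*(11 + 3)*8 = -112*8 = -8*112 = -896)
o*Q + b = -84*(-121) - 896 = 10164 - 896 = 9268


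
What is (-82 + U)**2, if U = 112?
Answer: 900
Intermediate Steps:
(-82 + U)**2 = (-82 + 112)**2 = 30**2 = 900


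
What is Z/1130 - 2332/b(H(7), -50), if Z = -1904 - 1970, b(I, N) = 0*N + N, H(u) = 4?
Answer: 122073/2825 ≈ 43.212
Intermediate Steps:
b(I, N) = N (b(I, N) = 0 + N = N)
Z = -3874
Z/1130 - 2332/b(H(7), -50) = -3874/1130 - 2332/(-50) = -3874*1/1130 - 2332*(-1/50) = -1937/565 + 1166/25 = 122073/2825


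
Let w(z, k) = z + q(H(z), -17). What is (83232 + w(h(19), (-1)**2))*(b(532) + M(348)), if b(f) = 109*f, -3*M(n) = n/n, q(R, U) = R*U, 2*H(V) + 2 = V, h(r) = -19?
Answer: 29014071029/6 ≈ 4.8357e+9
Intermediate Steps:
H(V) = -1 + V/2
M(n) = -1/3 (M(n) = -n/(3*n) = -1/3*1 = -1/3)
w(z, k) = 17 - 15*z/2 (w(z, k) = z + (-1 + z/2)*(-17) = z + (17 - 17*z/2) = 17 - 15*z/2)
(83232 + w(h(19), (-1)**2))*(b(532) + M(348)) = (83232 + (17 - 15/2*(-19)))*(109*532 - 1/3) = (83232 + (17 + 285/2))*(57988 - 1/3) = (83232 + 319/2)*(173963/3) = (166783/2)*(173963/3) = 29014071029/6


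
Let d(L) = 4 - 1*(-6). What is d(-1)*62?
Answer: 620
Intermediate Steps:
d(L) = 10 (d(L) = 4 + 6 = 10)
d(-1)*62 = 10*62 = 620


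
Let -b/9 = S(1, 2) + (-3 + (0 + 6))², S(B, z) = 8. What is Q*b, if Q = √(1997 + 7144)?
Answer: -153*√9141 ≈ -14628.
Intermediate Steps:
Q = √9141 ≈ 95.609
b = -153 (b = -9*(8 + (-3 + (0 + 6))²) = -9*(8 + (-3 + 6)²) = -9*(8 + 3²) = -9*(8 + 9) = -9*17 = -153)
Q*b = √9141*(-153) = -153*√9141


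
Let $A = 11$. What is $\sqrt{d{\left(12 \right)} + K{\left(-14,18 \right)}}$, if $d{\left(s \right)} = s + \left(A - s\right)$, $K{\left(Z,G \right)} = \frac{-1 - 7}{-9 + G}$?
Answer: $\frac{\sqrt{91}}{3} \approx 3.1798$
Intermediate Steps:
$K{\left(Z,G \right)} = - \frac{8}{-9 + G}$
$d{\left(s \right)} = 11$ ($d{\left(s \right)} = s - \left(-11 + s\right) = 11$)
$\sqrt{d{\left(12 \right)} + K{\left(-14,18 \right)}} = \sqrt{11 - \frac{8}{-9 + 18}} = \sqrt{11 - \frac{8}{9}} = \sqrt{\frac{91}{9}} = \frac{\sqrt{91}}{3}$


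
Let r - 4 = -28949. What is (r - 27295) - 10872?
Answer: -67112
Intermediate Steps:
r = -28945 (r = 4 - 28949 = -28945)
(r - 27295) - 10872 = (-28945 - 27295) - 10872 = -56240 - 10872 = -67112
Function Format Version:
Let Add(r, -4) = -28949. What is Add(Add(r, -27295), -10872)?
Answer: -67112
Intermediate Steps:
r = -28945 (r = Add(4, -28949) = -28945)
Add(Add(r, -27295), -10872) = Add(Add(-28945, -27295), -10872) = Add(-56240, -10872) = -67112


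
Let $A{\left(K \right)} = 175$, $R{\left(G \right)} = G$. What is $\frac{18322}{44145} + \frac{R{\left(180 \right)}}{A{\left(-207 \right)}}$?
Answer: $\frac{446098}{309015} \approx 1.4436$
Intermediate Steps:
$\frac{18322}{44145} + \frac{R{\left(180 \right)}}{A{\left(-207 \right)}} = \frac{18322}{44145} + \frac{180}{175} = 18322 \cdot \frac{1}{44145} + 180 \cdot \frac{1}{175} = \frac{18322}{44145} + \frac{36}{35} = \frac{446098}{309015}$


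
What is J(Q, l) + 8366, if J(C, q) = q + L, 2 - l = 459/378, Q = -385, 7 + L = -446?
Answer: 110793/14 ≈ 7913.8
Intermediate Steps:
L = -453 (L = -7 - 446 = -453)
l = 11/14 (l = 2 - 459/378 = 2 - 1*17/14 = 2 - 17/14 = 11/14 ≈ 0.78571)
J(C, q) = -453 + q (J(C, q) = q - 453 = -453 + q)
J(Q, l) + 8366 = (-453 + 11/14) + 8366 = -6331/14 + 8366 = 110793/14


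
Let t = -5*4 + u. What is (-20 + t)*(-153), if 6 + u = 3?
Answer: 6579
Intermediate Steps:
u = -3 (u = -6 + 3 = -3)
t = -23 (t = -5*4 - 3 = -20 - 3 = -23)
(-20 + t)*(-153) = (-20 - 23)*(-153) = -43*(-153) = 6579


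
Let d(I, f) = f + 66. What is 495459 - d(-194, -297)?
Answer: 495690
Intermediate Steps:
d(I, f) = 66 + f
495459 - d(-194, -297) = 495459 - (66 - 297) = 495459 - 1*(-231) = 495459 + 231 = 495690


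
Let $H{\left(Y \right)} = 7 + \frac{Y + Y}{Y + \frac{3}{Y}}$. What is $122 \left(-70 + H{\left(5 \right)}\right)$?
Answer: $- \frac{52277}{7} \approx -7468.1$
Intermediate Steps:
$H{\left(Y \right)} = 7 + \frac{2 Y}{Y + \frac{3}{Y}}$
$122 \left(-70 + H{\left(5 \right)}\right) = 122 \left(-70 + \frac{3 \left(7 + 3 \cdot 5^{2}\right)}{3 + 5^{2}}\right) = 122 \left(-70 + \frac{3 \left(7 + 3 \cdot 25\right)}{3 + 25}\right) = 122 \left(-70 + \frac{3 \left(7 + 75\right)}{28}\right) = 122 \left(-70 + 3 \cdot \frac{1}{28} \cdot 82\right) = 122 \left(-70 + \frac{123}{14}\right) = 122 \left(- \frac{857}{14}\right) = - \frac{52277}{7}$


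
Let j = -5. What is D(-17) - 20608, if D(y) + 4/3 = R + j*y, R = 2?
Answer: -61567/3 ≈ -20522.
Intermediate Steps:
D(y) = ⅔ - 5*y (D(y) = -4/3 + (2 - 5*y) = ⅔ - 5*y)
D(-17) - 20608 = (⅔ - 5*(-17)) - 20608 = (⅔ + 85) - 20608 = 257/3 - 20608 = -61567/3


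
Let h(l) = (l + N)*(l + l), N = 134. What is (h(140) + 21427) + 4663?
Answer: 102810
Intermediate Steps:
h(l) = 2*l*(134 + l) (h(l) = (l + 134)*(l + l) = (134 + l)*(2*l) = 2*l*(134 + l))
(h(140) + 21427) + 4663 = (2*140*(134 + 140) + 21427) + 4663 = (2*140*274 + 21427) + 4663 = (76720 + 21427) + 4663 = 98147 + 4663 = 102810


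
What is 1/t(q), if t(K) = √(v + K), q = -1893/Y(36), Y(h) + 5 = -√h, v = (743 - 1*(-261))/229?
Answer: √1119798779/444541 ≈ 0.075276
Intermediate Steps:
v = 1004/229 (v = (743 + 261)*(1/229) = 1004*(1/229) = 1004/229 ≈ 4.3843)
Y(h) = -5 - √h
q = 1893/11 (q = -1893/(-5 - √36) = -1893/(-5 - 1*6) = -1893/(-5 - 6) = -1893/(-11) = -1893*(-1/11) = 1893/11 ≈ 172.09)
t(K) = √(1004/229 + K)
1/t(q) = 1/(√(229916 + 52441*(1893/11))/229) = 1/(√(229916 + 99270813/11)/229) = 1/(√(101799889/11)/229) = 1/((√1119798779/11)/229) = 1/(√1119798779/2519) = √1119798779/444541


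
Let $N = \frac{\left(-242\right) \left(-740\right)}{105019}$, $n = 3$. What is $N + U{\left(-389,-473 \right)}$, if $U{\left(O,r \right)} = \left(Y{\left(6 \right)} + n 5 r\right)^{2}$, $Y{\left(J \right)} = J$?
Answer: $\frac{5277616708579}{105019} \approx 5.0254 \cdot 10^{7}$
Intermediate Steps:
$U{\left(O,r \right)} = \left(6 + 15 r\right)^{2}$ ($U{\left(O,r \right)} = \left(6 + 3 \cdot 5 r\right)^{2} = \left(6 + 15 r\right)^{2}$)
$N = \frac{179080}{105019}$ ($N = 179080 \cdot \frac{1}{105019} = \frac{179080}{105019} \approx 1.7052$)
$N + U{\left(-389,-473 \right)} = \frac{179080}{105019} + 9 \left(2 + 5 \left(-473\right)\right)^{2} = \frac{179080}{105019} + 9 \left(2 - 2365\right)^{2} = \frac{179080}{105019} + 9 \left(-2363\right)^{2} = \frac{179080}{105019} + 9 \cdot 5583769 = \frac{179080}{105019} + 50253921 = \frac{5277616708579}{105019}$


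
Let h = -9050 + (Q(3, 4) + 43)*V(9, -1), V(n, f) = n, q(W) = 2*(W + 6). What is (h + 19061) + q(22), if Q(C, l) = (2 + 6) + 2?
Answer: 10544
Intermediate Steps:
q(W) = 12 + 2*W (q(W) = 2*(6 + W) = 12 + 2*W)
Q(C, l) = 10 (Q(C, l) = 8 + 2 = 10)
h = -8573 (h = -9050 + (10 + 43)*9 = -9050 + 53*9 = -9050 + 477 = -8573)
(h + 19061) + q(22) = (-8573 + 19061) + (12 + 2*22) = 10488 + (12 + 44) = 10488 + 56 = 10544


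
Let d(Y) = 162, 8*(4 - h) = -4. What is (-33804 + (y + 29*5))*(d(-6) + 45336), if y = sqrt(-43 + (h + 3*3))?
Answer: -1531417182 + 22749*I*sqrt(118) ≈ -1.5314e+9 + 2.4712e+5*I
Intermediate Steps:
h = 9/2 (h = 4 - 1/8*(-4) = 4 + 1/2 = 9/2 ≈ 4.5000)
y = I*sqrt(118)/2 (y = sqrt(-43 + (9/2 + 3*3)) = sqrt(-43 + (9/2 + 9)) = sqrt(-43 + 27/2) = sqrt(-59/2) = I*sqrt(118)/2 ≈ 5.4314*I)
(-33804 + (y + 29*5))*(d(-6) + 45336) = (-33804 + (I*sqrt(118)/2 + 29*5))*(162 + 45336) = (-33804 + (I*sqrt(118)/2 + 145))*45498 = (-33804 + (145 + I*sqrt(118)/2))*45498 = (-33659 + I*sqrt(118)/2)*45498 = -1531417182 + 22749*I*sqrt(118)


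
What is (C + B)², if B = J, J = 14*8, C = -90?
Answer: 484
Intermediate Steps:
J = 112
B = 112
(C + B)² = (-90 + 112)² = 22² = 484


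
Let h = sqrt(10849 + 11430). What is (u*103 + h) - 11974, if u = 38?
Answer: -8060 + sqrt(22279) ≈ -7910.7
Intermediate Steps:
h = sqrt(22279) ≈ 149.26
(u*103 + h) - 11974 = (38*103 + sqrt(22279)) - 11974 = (3914 + sqrt(22279)) - 11974 = -8060 + sqrt(22279)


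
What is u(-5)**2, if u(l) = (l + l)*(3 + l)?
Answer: 400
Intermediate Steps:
u(l) = 2*l*(3 + l) (u(l) = (2*l)*(3 + l) = 2*l*(3 + l))
u(-5)**2 = (2*(-5)*(3 - 5))**2 = (2*(-5)*(-2))**2 = 20**2 = 400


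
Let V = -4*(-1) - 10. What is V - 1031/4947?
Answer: -30713/4947 ≈ -6.2084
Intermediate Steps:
V = -6 (V = 4 - 10 = -6)
V - 1031/4947 = -6 - 1031/4947 = -30713/4947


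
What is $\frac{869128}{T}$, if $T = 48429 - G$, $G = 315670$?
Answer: $- \frac{1096}{337} \approx -3.2522$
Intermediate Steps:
$T = -267241$ ($T = 48429 - 315670 = -267241$)
$\frac{869128}{T} = \frac{869128}{-267241} = 869128 \left(- \frac{1}{267241}\right) = - \frac{1096}{337}$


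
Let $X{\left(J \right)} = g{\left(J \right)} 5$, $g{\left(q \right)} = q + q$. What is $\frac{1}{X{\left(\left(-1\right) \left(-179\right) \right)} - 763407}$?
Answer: $- \frac{1}{761617} \approx -1.313 \cdot 10^{-6}$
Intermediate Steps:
$g{\left(q \right)} = 2 q$
$X{\left(J \right)} = 10 J$ ($X{\left(J \right)} = 2 J 5 = 10 J$)
$\frac{1}{X{\left(\left(-1\right) \left(-179\right) \right)} - 763407} = \frac{1}{10 \left(\left(-1\right) \left(-179\right)\right) - 763407} = \frac{1}{10 \cdot 179 - 763407} = \frac{1}{1790 - 763407} = \frac{1}{-761617} = - \frac{1}{761617}$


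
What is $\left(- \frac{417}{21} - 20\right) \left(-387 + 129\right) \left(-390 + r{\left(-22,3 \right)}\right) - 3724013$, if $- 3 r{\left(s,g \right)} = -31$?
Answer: $- \frac{53397257}{7} \approx -7.6282 \cdot 10^{6}$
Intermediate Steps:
$r{\left(s,g \right)} = \frac{31}{3}$ ($r{\left(s,g \right)} = \left(- \frac{1}{3}\right) \left(-31\right) = \frac{31}{3}$)
$\left(- \frac{417}{21} - 20\right) \left(-387 + 129\right) \left(-390 + r{\left(-22,3 \right)}\right) - 3724013 = \left(- \frac{417}{21} - 20\right) \left(-387 + 129\right) \left(-390 + \frac{31}{3}\right) - 3724013 = \left(\left(-417\right) \frac{1}{21} - 20\right) \left(-258\right) \left(- \frac{1139}{3}\right) - 3724013 = \left(- \frac{139}{7} - 20\right) \left(-258\right) \left(- \frac{1139}{3}\right) - 3724013 = \left(- \frac{279}{7}\right) \left(-258\right) \left(- \frac{1139}{3}\right) - 3724013 = \frac{71982}{7} \left(- \frac{1139}{3}\right) - 3724013 = - \frac{27329166}{7} - 3724013 = - \frac{53397257}{7}$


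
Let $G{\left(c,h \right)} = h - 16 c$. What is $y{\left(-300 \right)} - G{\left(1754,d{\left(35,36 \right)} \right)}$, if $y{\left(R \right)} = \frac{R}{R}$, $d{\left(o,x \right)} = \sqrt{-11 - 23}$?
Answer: $28065 - i \sqrt{34} \approx 28065.0 - 5.831 i$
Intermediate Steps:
$d{\left(o,x \right)} = i \sqrt{34}$ ($d{\left(o,x \right)} = \sqrt{-34} = i \sqrt{34}$)
$y{\left(R \right)} = 1$
$y{\left(-300 \right)} - G{\left(1754,d{\left(35,36 \right)} \right)} = 1 - \left(i \sqrt{34} - 28064\right) = 1 - \left(-28064 + i \sqrt{34}\right) = 1 + \left(28064 - i \sqrt{34}\right) = 28065 - i \sqrt{34}$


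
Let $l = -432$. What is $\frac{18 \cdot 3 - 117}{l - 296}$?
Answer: $\frac{9}{104} \approx 0.086538$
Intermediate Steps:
$\frac{18 \cdot 3 - 117}{l - 296} = \frac{18 \cdot 3 - 117}{-432 - 296} = \frac{54 - 117}{-728} = \left(-63\right) \left(- \frac{1}{728}\right) = \frac{9}{104}$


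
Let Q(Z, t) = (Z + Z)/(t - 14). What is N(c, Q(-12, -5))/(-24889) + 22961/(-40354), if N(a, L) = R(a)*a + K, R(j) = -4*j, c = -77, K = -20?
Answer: 386366215/1004370706 ≈ 0.38469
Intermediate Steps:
Q(Z, t) = 2*Z/(-14 + t) (Q(Z, t) = (2*Z)/(-14 + t) = 2*Z/(-14 + t))
N(a, L) = -20 - 4*a**2 (N(a, L) = (-4*a)*a - 20 = -4*a**2 - 20 = -20 - 4*a**2)
N(c, Q(-12, -5))/(-24889) + 22961/(-40354) = (-20 - 4*(-77)**2)/(-24889) + 22961/(-40354) = (-20 - 4*5929)*(-1/24889) + 22961*(-1/40354) = (-20 - 23716)*(-1/24889) - 22961/40354 = -23736*(-1/24889) - 22961/40354 = 23736/24889 - 22961/40354 = 386366215/1004370706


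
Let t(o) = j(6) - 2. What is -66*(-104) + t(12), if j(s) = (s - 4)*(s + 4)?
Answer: 6882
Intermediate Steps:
j(s) = (-4 + s)*(4 + s)
t(o) = 18 (t(o) = (-16 + 6²) - 2 = (-16 + 36) - 2 = 20 - 2 = 18)
-66*(-104) + t(12) = -66*(-104) + 18 = 6864 + 18 = 6882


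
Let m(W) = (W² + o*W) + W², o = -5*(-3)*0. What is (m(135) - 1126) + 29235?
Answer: 64559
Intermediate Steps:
o = 0 (o = 15*0 = 0)
m(W) = 2*W² (m(W) = (W² + 0*W) + W² = (W² + 0) + W² = W² + W² = 2*W²)
(m(135) - 1126) + 29235 = (2*135² - 1126) + 29235 = (2*18225 - 1126) + 29235 = (36450 - 1126) + 29235 = 35324 + 29235 = 64559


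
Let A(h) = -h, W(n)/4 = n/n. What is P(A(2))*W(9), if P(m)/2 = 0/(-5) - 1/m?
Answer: 4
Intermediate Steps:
W(n) = 4 (W(n) = 4*(n/n) = 4*1 = 4)
P(m) = -2/m (P(m) = 2*(0/(-5) - 1/m) = 2*(0*(-⅕) - 1/m) = 2*(0 - 1/m) = 2*(-1/m) = -2/m)
P(A(2))*W(9) = -2/((-1*2))*4 = -2/(-2)*4 = -2*(-½)*4 = 1*4 = 4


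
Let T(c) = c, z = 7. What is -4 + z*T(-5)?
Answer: -39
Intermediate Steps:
-4 + z*T(-5) = -4 + 7*(-5) = -4 - 35 = -39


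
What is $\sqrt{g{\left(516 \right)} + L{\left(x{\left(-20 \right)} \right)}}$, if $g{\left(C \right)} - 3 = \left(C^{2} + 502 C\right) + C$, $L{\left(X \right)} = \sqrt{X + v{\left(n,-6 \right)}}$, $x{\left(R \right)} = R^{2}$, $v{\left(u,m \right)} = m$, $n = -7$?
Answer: $\sqrt{525807 + \sqrt{394}} \approx 725.14$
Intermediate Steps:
$L{\left(X \right)} = \sqrt{-6 + X}$ ($L{\left(X \right)} = \sqrt{X - 6} = \sqrt{-6 + X}$)
$g{\left(C \right)} = 3 + C^{2} + 503 C$ ($g{\left(C \right)} = 3 + \left(\left(C^{2} + 502 C\right) + C\right) = 3 + \left(C^{2} + 503 C\right) = 3 + C^{2} + 503 C$)
$\sqrt{g{\left(516 \right)} + L{\left(x{\left(-20 \right)} \right)}} = \sqrt{\left(3 + 516^{2} + 503 \cdot 516\right) + \sqrt{-6 + \left(-20\right)^{2}}} = \sqrt{\left(3 + 266256 + 259548\right) + \sqrt{-6 + 400}} = \sqrt{525807 + \sqrt{394}}$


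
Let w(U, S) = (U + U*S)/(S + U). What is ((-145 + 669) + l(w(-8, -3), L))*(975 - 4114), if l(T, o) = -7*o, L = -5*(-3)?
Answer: -1315241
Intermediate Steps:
w(U, S) = (U + S*U)/(S + U)
L = 15
((-145 + 669) + l(w(-8, -3), L))*(975 - 4114) = ((-145 + 669) - 7*15)*(975 - 4114) = (524 - 105)*(-3139) = 419*(-3139) = -1315241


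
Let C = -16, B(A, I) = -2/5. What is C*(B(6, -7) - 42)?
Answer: 3392/5 ≈ 678.40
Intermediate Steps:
B(A, I) = -2/5 (B(A, I) = -2*1/5 = -2/5)
C*(B(6, -7) - 42) = -16*(-2/5 - 42) = -16*(-212/5) = 3392/5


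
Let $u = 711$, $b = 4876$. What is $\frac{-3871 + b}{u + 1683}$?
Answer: $\frac{335}{798} \approx 0.4198$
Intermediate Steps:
$\frac{-3871 + b}{u + 1683} = \frac{-3871 + 4876}{711 + 1683} = \frac{1005}{2394} = 1005 \cdot \frac{1}{2394} = \frac{335}{798}$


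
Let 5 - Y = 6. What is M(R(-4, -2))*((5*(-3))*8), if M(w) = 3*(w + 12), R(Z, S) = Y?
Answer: -3960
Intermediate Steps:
Y = -1 (Y = 5 - 1*6 = 5 - 6 = -1)
R(Z, S) = -1
M(w) = 36 + 3*w (M(w) = 3*(12 + w) = 36 + 3*w)
M(R(-4, -2))*((5*(-3))*8) = (36 + 3*(-1))*((5*(-3))*8) = (36 - 3)*(-15*8) = 33*(-120) = -3960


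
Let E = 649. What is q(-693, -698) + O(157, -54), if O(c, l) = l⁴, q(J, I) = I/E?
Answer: 5518482646/649 ≈ 8.5031e+6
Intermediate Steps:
q(J, I) = I/649
q(-693, -698) + O(157, -54) = (1/649)*(-698) + (-54)⁴ = -698/649 + 8503056 = 5518482646/649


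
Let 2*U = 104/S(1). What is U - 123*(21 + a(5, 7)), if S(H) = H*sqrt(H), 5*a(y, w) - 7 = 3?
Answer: -2777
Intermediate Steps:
a(y, w) = 2 (a(y, w) = 7/5 + (1/5)*3 = 7/5 + 3/5 = 2)
S(H) = H**(3/2)
U = 52 (U = (104/(1**(3/2)))/2 = (104/1)/2 = (104*1)/2 = (1/2)*104 = 52)
U - 123*(21 + a(5, 7)) = 52 - 123*(21 + 2) = 52 - 123*23 = 52 - 2829 = -2777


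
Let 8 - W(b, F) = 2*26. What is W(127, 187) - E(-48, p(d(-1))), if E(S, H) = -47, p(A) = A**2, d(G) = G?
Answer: 3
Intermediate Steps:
W(b, F) = -44 (W(b, F) = 8 - 2*26 = 8 - 1*52 = 8 - 52 = -44)
W(127, 187) - E(-48, p(d(-1))) = -44 - 1*(-47) = -44 + 47 = 3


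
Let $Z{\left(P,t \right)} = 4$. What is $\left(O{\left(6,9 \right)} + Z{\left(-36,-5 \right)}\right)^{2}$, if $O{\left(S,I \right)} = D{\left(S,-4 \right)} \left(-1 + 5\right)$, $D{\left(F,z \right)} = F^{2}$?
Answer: $21904$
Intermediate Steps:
$O{\left(S,I \right)} = 4 S^{2}$ ($O{\left(S,I \right)} = S^{2} \left(-1 + 5\right) = S^{2} \cdot 4 = 4 S^{2}$)
$\left(O{\left(6,9 \right)} + Z{\left(-36,-5 \right)}\right)^{2} = \left(4 \cdot 6^{2} + 4\right)^{2} = \left(4 \cdot 36 + 4\right)^{2} = \left(144 + 4\right)^{2} = 148^{2} = 21904$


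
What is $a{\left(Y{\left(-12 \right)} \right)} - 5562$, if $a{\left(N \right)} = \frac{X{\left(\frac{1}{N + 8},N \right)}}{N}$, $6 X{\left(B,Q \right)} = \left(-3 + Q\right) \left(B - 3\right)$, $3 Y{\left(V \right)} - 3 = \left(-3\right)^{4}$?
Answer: $- \frac{33641651}{6048} \approx -5562.4$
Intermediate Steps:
$Y{\left(V \right)} = 28$ ($Y{\left(V \right)} = 1 + \frac{\left(-3\right)^{4}}{3} = 1 + \frac{1}{3} \cdot 81 = 1 + 27 = 28$)
$X{\left(B,Q \right)} = \frac{\left(-3 + B\right) \left(-3 + Q\right)}{6}$ ($X{\left(B,Q \right)} = \frac{\left(-3 + Q\right) \left(B - 3\right)}{6} = \frac{\left(-3 + Q\right) \left(-3 + B\right)}{6} = \frac{\left(-3 + B\right) \left(-3 + Q\right)}{6}$)
$a{\left(N \right)} = \frac{\frac{3}{2} - \frac{N}{2} - \frac{1}{2 \left(8 + N\right)} + \frac{N}{6 \left(8 + N\right)}}{N}$ ($a{\left(N \right)} = \frac{\frac{3}{2} - \frac{1}{2 \left(N + 8\right)} - \frac{N}{2} + \frac{N}{6 \left(N + 8\right)}}{N} = \frac{\frac{3}{2} - \frac{1}{2 \left(8 + N\right)} - \frac{N}{2} + \frac{N}{6 \left(8 + N\right)}}{N} = \frac{\frac{3}{2} - \frac{N}{2} - \frac{1}{2 \left(8 + N\right)} + \frac{N}{6 \left(8 + N\right)}}{N}$)
$a{\left(Y{\left(-12 \right)} \right)} - 5562 = \frac{69 - 392 - 3 \cdot 28^{2}}{6 \cdot 28 \left(8 + 28\right)} - 5562 = \frac{1}{6} \cdot \frac{1}{28} \cdot \frac{1}{36} \left(69 - 392 - 2352\right) - 5562 = \frac{1}{6} \cdot \frac{1}{28} \cdot \frac{1}{36} \left(-2675\right) - 5562 = - \frac{2675}{6048} - 5562 = - \frac{33641651}{6048}$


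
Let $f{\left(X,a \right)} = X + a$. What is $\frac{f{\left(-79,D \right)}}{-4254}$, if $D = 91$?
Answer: $- \frac{2}{709} \approx -0.0028209$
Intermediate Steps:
$\frac{f{\left(-79,D \right)}}{-4254} = \frac{-79 + 91}{-4254} = 12 \left(- \frac{1}{4254}\right) = - \frac{2}{709}$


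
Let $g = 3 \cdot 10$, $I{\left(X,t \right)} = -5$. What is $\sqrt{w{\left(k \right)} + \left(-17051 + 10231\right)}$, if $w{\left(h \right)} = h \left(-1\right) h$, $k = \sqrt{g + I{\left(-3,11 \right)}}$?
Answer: $37 i \sqrt{5} \approx 82.734 i$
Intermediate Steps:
$g = 30$
$k = 5$ ($k = \sqrt{30 - 5} = \sqrt{25} = 5$)
$w{\left(h \right)} = - h^{2}$ ($w{\left(h \right)} = - h h = - h^{2}$)
$\sqrt{w{\left(k \right)} + \left(-17051 + 10231\right)} = \sqrt{- 5^{2} + \left(-17051 + 10231\right)} = \sqrt{\left(-1\right) 25 - 6820} = \sqrt{-25 - 6820} = \sqrt{-6845} = 37 i \sqrt{5}$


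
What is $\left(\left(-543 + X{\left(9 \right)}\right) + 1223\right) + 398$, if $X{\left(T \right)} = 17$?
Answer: $1095$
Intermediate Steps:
$\left(\left(-543 + X{\left(9 \right)}\right) + 1223\right) + 398 = \left(\left(-543 + 17\right) + 1223\right) + 398 = \left(-526 + 1223\right) + 398 = 697 + 398 = 1095$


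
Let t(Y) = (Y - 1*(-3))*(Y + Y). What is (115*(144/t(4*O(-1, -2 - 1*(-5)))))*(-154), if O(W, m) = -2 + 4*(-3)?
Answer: -22770/53 ≈ -429.62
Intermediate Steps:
O(W, m) = -14 (O(W, m) = -2 - 12 = -14)
t(Y) = 2*Y*(3 + Y) (t(Y) = (Y + 3)*(2*Y) = (3 + Y)*(2*Y) = 2*Y*(3 + Y))
(115*(144/t(4*O(-1, -2 - 1*(-5)))))*(-154) = (115*(144/((2*(4*(-14))*(3 + 4*(-14))))))*(-154) = (115*(144/((2*(-56)*(3 - 56)))))*(-154) = (115*(144/((2*(-56)*(-53)))))*(-154) = (115*(144/5936))*(-154) = (115*(144*(1/5936)))*(-154) = (115*(9/371))*(-154) = (1035/371)*(-154) = -22770/53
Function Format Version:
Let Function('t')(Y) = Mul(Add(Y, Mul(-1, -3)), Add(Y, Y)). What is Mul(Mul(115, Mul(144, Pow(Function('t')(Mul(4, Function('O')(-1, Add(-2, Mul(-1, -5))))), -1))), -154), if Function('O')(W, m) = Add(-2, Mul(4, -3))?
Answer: Rational(-22770, 53) ≈ -429.62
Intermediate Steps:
Function('O')(W, m) = -14 (Function('O')(W, m) = Add(-2, -12) = -14)
Function('t')(Y) = Mul(2, Y, Add(3, Y)) (Function('t')(Y) = Mul(Add(Y, 3), Mul(2, Y)) = Mul(Add(3, Y), Mul(2, Y)) = Mul(2, Y, Add(3, Y)))
Mul(Mul(115, Mul(144, Pow(Function('t')(Mul(4, Function('O')(-1, Add(-2, Mul(-1, -5))))), -1))), -154) = Mul(Mul(115, Mul(144, Pow(Mul(2, Mul(4, -14), Add(3, Mul(4, -14))), -1))), -154) = Mul(Mul(115, Mul(144, Pow(Mul(2, -56, Add(3, -56)), -1))), -154) = Mul(Mul(115, Mul(144, Pow(Mul(2, -56, -53), -1))), -154) = Mul(Mul(115, Mul(144, Pow(5936, -1))), -154) = Mul(Mul(115, Mul(144, Rational(1, 5936))), -154) = Mul(Mul(115, Rational(9, 371)), -154) = Mul(Rational(1035, 371), -154) = Rational(-22770, 53)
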